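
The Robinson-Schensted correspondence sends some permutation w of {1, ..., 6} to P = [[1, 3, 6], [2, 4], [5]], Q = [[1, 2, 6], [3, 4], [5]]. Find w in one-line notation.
Reverse the RSK construction: for i from n down to 1, find the cell of Q containing i, remove the entry at that cell from P, and reverse-bump it up through P; the value ejected from row 1 is w(i).

Step i=6: Q has 6 at row 1, column 3; remove that cell from P, ejecting 6. So w(6) = 6. P is now [[1, 3], [2, 4], [5]].
Step i=5: Q has 5 at row 3, column 1; remove 5 from row 3 of P and reverse-bump: 5 enters row 2 and ejects 4; 4 enters row 1 and ejects 3. So w(5) = 3. P is now [[1, 4], [2, 5]].
Step i=4: Q has 4 at row 2, column 2; remove 5 from row 2 of P and reverse-bump: 5 enters row 1 and ejects 4. So w(4) = 4. P is now [[1, 5], [2]].
Step i=3: Q has 3 at row 2, column 1; remove 2 from row 2 of P and reverse-bump: 2 enters row 1 and ejects 1. So w(3) = 1. P is now [[2, 5]].
Step i=2: Q has 2 at row 1, column 2; remove that cell from P, ejecting 5. So w(2) = 5. P is now [[2]].
Step i=1: Q has 1 at row 1, column 1; remove that cell from P, ejecting 2. So w(1) = 2. P is now [].

So w = 2 5 1 4 3 6.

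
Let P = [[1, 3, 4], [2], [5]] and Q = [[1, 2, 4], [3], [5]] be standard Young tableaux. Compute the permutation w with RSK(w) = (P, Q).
Reverse the RSK construction: for i from n down to 1, find the cell of Q containing i, remove the entry at that cell from P, and reverse-bump it up through P; the value ejected from row 1 is w(i).

Step i=5: Q has 5 at row 3, column 1; remove 5 from row 3 of P and reverse-bump: 5 enters row 2 and ejects 2; 2 enters row 1 and ejects 1. So w(5) = 1. P is now [[2, 3, 4], [5]].
Step i=4: Q has 4 at row 1, column 3; remove that cell from P, ejecting 4. So w(4) = 4. P is now [[2, 3], [5]].
Step i=3: Q has 3 at row 2, column 1; remove 5 from row 2 of P and reverse-bump: 5 enters row 1 and ejects 3. So w(3) = 3. P is now [[2, 5]].
Step i=2: Q has 2 at row 1, column 2; remove that cell from P, ejecting 5. So w(2) = 5. P is now [[2]].
Step i=1: Q has 1 at row 1, column 1; remove that cell from P, ejecting 2. So w(1) = 2. P is now [].

So w = 2 5 3 4 1.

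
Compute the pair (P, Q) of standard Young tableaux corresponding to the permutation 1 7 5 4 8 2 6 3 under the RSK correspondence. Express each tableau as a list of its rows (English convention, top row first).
Insert each entry of the permutation into P by Schensted row insertion, recording in Q the position of each new cell.

After inserting 1: P = [[1]].
After inserting 7: P = [[1, 7]].
After inserting 5: P = [[1, 5], [7]].
After inserting 4: P = [[1, 4], [5], [7]].
After inserting 8: P = [[1, 4, 8], [5], [7]].
After inserting 2: P = [[1, 2, 8], [4], [5], [7]].
After inserting 6: P = [[1, 2, 6], [4, 8], [5], [7]].
After inserting 3: P = [[1, 2, 3], [4, 6], [5, 8], [7]].

So P = [[1, 2, 3], [4, 6], [5, 8], [7]], Q = [[1, 2, 5], [3, 7], [4, 8], [6]].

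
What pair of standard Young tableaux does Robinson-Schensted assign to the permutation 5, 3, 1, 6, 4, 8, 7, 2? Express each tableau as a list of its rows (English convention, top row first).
Insert each entry of the permutation into P by Schensted row insertion, recording in Q the position of each new cell.

After inserting 5: P = [[5]].
After inserting 3: P = [[3], [5]].
After inserting 1: P = [[1], [3], [5]].
After inserting 6: P = [[1, 6], [3], [5]].
After inserting 4: P = [[1, 4], [3, 6], [5]].
After inserting 8: P = [[1, 4, 8], [3, 6], [5]].
After inserting 7: P = [[1, 4, 7], [3, 6, 8], [5]].
After inserting 2: P = [[1, 2, 7], [3, 4, 8], [5, 6]].

So P = [[1, 2, 7], [3, 4, 8], [5, 6]], Q = [[1, 4, 6], [2, 5, 7], [3, 8]].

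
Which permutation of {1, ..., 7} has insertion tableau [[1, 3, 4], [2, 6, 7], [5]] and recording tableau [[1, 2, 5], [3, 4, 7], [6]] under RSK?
Reverse the RSK construction: for i from n down to 1, find the cell of Q containing i, remove the entry at that cell from P, and reverse-bump it up through P; the value ejected from row 1 is w(i).

Step i=7: Q has 7 at row 2, column 3; remove 7 from row 2 of P and reverse-bump: 7 enters row 1 and ejects 4. So w(7) = 4. P is now [[1, 3, 7], [2, 6], [5]].
Step i=6: Q has 6 at row 3, column 1; remove 5 from row 3 of P and reverse-bump: 5 enters row 2 and ejects 2; 2 enters row 1 and ejects 1. So w(6) = 1. P is now [[2, 3, 7], [5, 6]].
Step i=5: Q has 5 at row 1, column 3; remove that cell from P, ejecting 7. So w(5) = 7. P is now [[2, 3], [5, 6]].
Step i=4: Q has 4 at row 2, column 2; remove 6 from row 2 of P and reverse-bump: 6 enters row 1 and ejects 3. So w(4) = 3. P is now [[2, 6], [5]].
Step i=3: Q has 3 at row 2, column 1; remove 5 from row 2 of P and reverse-bump: 5 enters row 1 and ejects 2. So w(3) = 2. P is now [[5, 6]].
Step i=2: Q has 2 at row 1, column 2; remove that cell from P, ejecting 6. So w(2) = 6. P is now [[5]].
Step i=1: Q has 1 at row 1, column 1; remove that cell from P, ejecting 5. So w(1) = 5. P is now [].

So w = 5 6 2 3 7 1 4.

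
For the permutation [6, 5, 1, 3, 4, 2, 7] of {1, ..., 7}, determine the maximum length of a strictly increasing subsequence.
4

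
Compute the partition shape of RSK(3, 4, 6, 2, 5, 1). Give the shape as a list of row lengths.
[3, 2, 1]

Row-insert each entry into an empty tableau.

After inserting 3: P = [[3]].
After inserting 4: P = [[3, 4]].
After inserting 6: P = [[3, 4, 6]].
After inserting 2: P = [[2, 4, 6], [3]].
After inserting 5: P = [[2, 4, 5], [3, 6]].
After inserting 1: P = [[1, 4, 5], [2, 6], [3]].

The final insertion tableau P = [[1, 4, 5], [2, 6], [3]] has shape [3, 2, 1].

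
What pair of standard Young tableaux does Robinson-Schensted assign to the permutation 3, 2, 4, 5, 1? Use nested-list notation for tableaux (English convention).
P = [[1, 4, 5], [2], [3]], Q = [[1, 3, 4], [2], [5]]

Insert each entry of the permutation into P by Schensted row insertion, recording in Q the position of each new cell.

Insert 3: appended to row 1. P = [[3]].
Insert 2: 2 bumps 3 from row 1; 3 starts row 2. P = [[2], [3]].
Insert 4: appended to row 1. P = [[2, 4], [3]].
Insert 5: appended to row 1. P = [[2, 4, 5], [3]].
Insert 1: 1 bumps 2 from row 1; 2 bumps 3 from row 2; 3 starts row 3. P = [[1, 4, 5], [2], [3]].

So P = [[1, 4, 5], [2], [3]], Q = [[1, 3, 4], [2], [5]].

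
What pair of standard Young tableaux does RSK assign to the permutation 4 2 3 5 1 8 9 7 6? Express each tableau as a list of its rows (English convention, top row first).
P = [[1, 3, 5, 6, 9], [2, 7], [4, 8]], Q = [[1, 3, 4, 6, 7], [2, 8], [5, 9]]

Insert each entry of the permutation into P by Schensted row insertion, recording in Q the position of each new cell.

After inserting 4: P = [[4]].
After inserting 2: P = [[2], [4]].
After inserting 3: P = [[2, 3], [4]].
After inserting 5: P = [[2, 3, 5], [4]].
After inserting 1: P = [[1, 3, 5], [2], [4]].
After inserting 8: P = [[1, 3, 5, 8], [2], [4]].
After inserting 9: P = [[1, 3, 5, 8, 9], [2], [4]].
After inserting 7: P = [[1, 3, 5, 7, 9], [2, 8], [4]].
After inserting 6: P = [[1, 3, 5, 6, 9], [2, 7], [4, 8]].

So P = [[1, 3, 5, 6, 9], [2, 7], [4, 8]], Q = [[1, 3, 4, 6, 7], [2, 8], [5, 9]].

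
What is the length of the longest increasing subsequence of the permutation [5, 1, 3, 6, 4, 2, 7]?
4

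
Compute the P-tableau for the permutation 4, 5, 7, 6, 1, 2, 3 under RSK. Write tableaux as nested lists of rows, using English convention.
Insert 4: appended to row 1. P = [[4]].
Insert 5: appended to row 1. P = [[4, 5]].
Insert 7: appended to row 1. P = [[4, 5, 7]].
Insert 6: 6 bumps 7 from row 1; 7 starts row 2. P = [[4, 5, 6], [7]].
Insert 1: 1 bumps 4 from row 1; 4 bumps 7 from row 2; 7 starts row 3. P = [[1, 5, 6], [4], [7]].
Insert 2: 2 bumps 5 from row 1; 5 appends to row 2. P = [[1, 2, 6], [4, 5], [7]].
Insert 3: 3 bumps 6 from row 1; 6 appends to row 2. P = [[1, 2, 3], [4, 5, 6], [7]].

So P = [[1, 2, 3], [4, 5, 6], [7]].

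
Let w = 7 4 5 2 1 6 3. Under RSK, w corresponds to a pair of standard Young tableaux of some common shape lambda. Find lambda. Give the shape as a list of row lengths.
Row-insert each entry into an empty tableau.

After inserting 7: P = [[7]].
After inserting 4: P = [[4], [7]].
After inserting 5: P = [[4, 5], [7]].
After inserting 2: P = [[2, 5], [4], [7]].
After inserting 1: P = [[1, 5], [2], [4], [7]].
After inserting 6: P = [[1, 5, 6], [2], [4], [7]].
After inserting 3: P = [[1, 3, 6], [2, 5], [4], [7]].

The final insertion tableau P = [[1, 3, 6], [2, 5], [4], [7]] has shape [3, 2, 1, 1].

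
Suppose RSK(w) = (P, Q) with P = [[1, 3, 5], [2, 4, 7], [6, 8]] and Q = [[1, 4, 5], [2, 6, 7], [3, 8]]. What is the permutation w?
Reverse the RSK construction: for i from n down to 1, find the cell of Q containing i, remove the entry at that cell from P, and reverse-bump it up through P; the value ejected from row 1 is w(i).

Step i=8: Q has 8 at row 3, column 2; remove 8 from row 3 of P and reverse-bump: 8 enters row 2 and ejects 7; 7 enters row 1 and ejects 5. So w(8) = 5. P is now [[1, 3, 7], [2, 4, 8], [6]].
Step i=7: Q has 7 at row 2, column 3; remove 8 from row 2 of P and reverse-bump: 8 enters row 1 and ejects 7. So w(7) = 7. P is now [[1, 3, 8], [2, 4], [6]].
Step i=6: Q has 6 at row 2, column 2; remove 4 from row 2 of P and reverse-bump: 4 enters row 1 and ejects 3. So w(6) = 3. P is now [[1, 4, 8], [2], [6]].
Step i=5: Q has 5 at row 1, column 3; remove that cell from P, ejecting 8. So w(5) = 8. P is now [[1, 4], [2], [6]].
Step i=4: Q has 4 at row 1, column 2; remove that cell from P, ejecting 4. So w(4) = 4. P is now [[1], [2], [6]].
Step i=3: Q has 3 at row 3, column 1; remove 6 from row 3 of P and reverse-bump: 6 enters row 2 and ejects 2; 2 enters row 1 and ejects 1. So w(3) = 1. P is now [[2], [6]].
Step i=2: Q has 2 at row 2, column 1; remove 6 from row 2 of P and reverse-bump: 6 enters row 1 and ejects 2. So w(2) = 2. P is now [[6]].
Step i=1: Q has 1 at row 1, column 1; remove that cell from P, ejecting 6. So w(1) = 6. P is now [].

So w = 6 2 1 4 8 3 7 5.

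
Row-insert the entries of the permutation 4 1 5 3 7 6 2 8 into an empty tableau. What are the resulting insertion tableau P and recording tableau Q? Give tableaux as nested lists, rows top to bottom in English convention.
P = [[1, 2, 6, 8], [3, 5, 7], [4]], Q = [[1, 3, 5, 8], [2, 4, 6], [7]]

Insert each entry of the permutation into P by Schensted row insertion, recording in Q the position of each new cell.

Insert 4: appended to row 1. P = [[4]].
Insert 1: 1 bumps 4 from row 1; 4 starts row 2. P = [[1], [4]].
Insert 5: appended to row 1. P = [[1, 5], [4]].
Insert 3: 3 bumps 5 from row 1; 5 appends to row 2. P = [[1, 3], [4, 5]].
Insert 7: appended to row 1. P = [[1, 3, 7], [4, 5]].
Insert 6: 6 bumps 7 from row 1; 7 appends to row 2. P = [[1, 3, 6], [4, 5, 7]].
Insert 2: 2 bumps 3 from row 1; 3 bumps 4 from row 2; 4 starts row 3. P = [[1, 2, 6], [3, 5, 7], [4]].
Insert 8: appended to row 1. P = [[1, 2, 6, 8], [3, 5, 7], [4]].

So P = [[1, 2, 6, 8], [3, 5, 7], [4]], Q = [[1, 3, 5, 8], [2, 4, 6], [7]].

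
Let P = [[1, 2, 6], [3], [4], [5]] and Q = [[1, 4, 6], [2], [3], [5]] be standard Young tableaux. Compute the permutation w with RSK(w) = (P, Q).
5 4 1 3 2 6

Reverse RSK: for i = n, n-1, ..., 1, locate i in Q, remove the corresponding corner cell from P, and reverse-bump its entry up through P; the value ejected from row 1 is w(i).

So w = 5 4 1 3 2 6.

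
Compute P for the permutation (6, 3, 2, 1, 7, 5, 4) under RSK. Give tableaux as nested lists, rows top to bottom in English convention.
P = [[1, 4], [2, 5], [3, 7], [6]]

Insert 6: appended to row 1. P = [[6]].
Insert 3: 3 bumps 6 from row 1; 6 starts row 2. P = [[3], [6]].
Insert 2: 2 bumps 3 from row 1; 3 bumps 6 from row 2; 6 starts row 3. P = [[2], [3], [6]].
Insert 1: 1 bumps 2 from row 1; 2 bumps 3 from row 2; 3 bumps 6 from row 3; 6 starts row 4. P = [[1], [2], [3], [6]].
Insert 7: appended to row 1. P = [[1, 7], [2], [3], [6]].
Insert 5: 5 bumps 7 from row 1; 7 appends to row 2. P = [[1, 5], [2, 7], [3], [6]].
Insert 4: 4 bumps 5 from row 1; 5 bumps 7 from row 2; 7 appends to row 3. P = [[1, 4], [2, 5], [3, 7], [6]].

So P = [[1, 4], [2, 5], [3, 7], [6]].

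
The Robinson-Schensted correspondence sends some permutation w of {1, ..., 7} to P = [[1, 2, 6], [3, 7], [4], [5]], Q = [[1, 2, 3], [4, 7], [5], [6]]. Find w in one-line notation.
Reverse the RSK construction: for i from n down to 1, find the cell of Q containing i, remove the entry at that cell from P, and reverse-bump it up through P; the value ejected from row 1 is w(i).

Step i=7: Q has 7 at row 2, column 2; remove 7 from row 2 of P and reverse-bump: 7 enters row 1 and ejects 6. So w(7) = 6. P is now [[1, 2, 7], [3], [4], [5]].
Step i=6: Q has 6 at row 4, column 1; remove 5 from row 4 of P and reverse-bump: 5 enters row 3 and ejects 4; 4 enters row 2 and ejects 3; 3 enters row 1 and ejects 2. So w(6) = 2. P is now [[1, 3, 7], [4], [5]].
Step i=5: Q has 5 at row 3, column 1; remove 5 from row 3 of P and reverse-bump: 5 enters row 2 and ejects 4; 4 enters row 1 and ejects 3. So w(5) = 3. P is now [[1, 4, 7], [5]].
Step i=4: Q has 4 at row 2, column 1; remove 5 from row 2 of P and reverse-bump: 5 enters row 1 and ejects 4. So w(4) = 4. P is now [[1, 5, 7]].
Step i=3: Q has 3 at row 1, column 3; remove that cell from P, ejecting 7. So w(3) = 7. P is now [[1, 5]].
Step i=2: Q has 2 at row 1, column 2; remove that cell from P, ejecting 5. So w(2) = 5. P is now [[1]].
Step i=1: Q has 1 at row 1, column 1; remove that cell from P, ejecting 1. So w(1) = 1. P is now [].

So w = 1 5 7 4 3 2 6.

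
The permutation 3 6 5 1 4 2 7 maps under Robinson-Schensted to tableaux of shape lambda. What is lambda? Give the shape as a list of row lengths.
[3, 2, 1, 1]

RSK row insertion gives P = [[1, 2, 7], [3, 4], [5], [6]], which has shape [3, 2, 1, 1].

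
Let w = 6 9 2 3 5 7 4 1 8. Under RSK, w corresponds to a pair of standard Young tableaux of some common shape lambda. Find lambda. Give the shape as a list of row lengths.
Row-insert each entry into an empty tableau.

After inserting 6: P = [[6]].
After inserting 9: P = [[6, 9]].
After inserting 2: P = [[2, 9], [6]].
After inserting 3: P = [[2, 3], [6, 9]].
After inserting 5: P = [[2, 3, 5], [6, 9]].
After inserting 7: P = [[2, 3, 5, 7], [6, 9]].
After inserting 4: P = [[2, 3, 4, 7], [5, 9], [6]].
After inserting 1: P = [[1, 3, 4, 7], [2, 9], [5], [6]].
After inserting 8: P = [[1, 3, 4, 7, 8], [2, 9], [5], [6]].

The final insertion tableau P = [[1, 3, 4, 7, 8], [2, 9], [5], [6]] has shape [5, 2, 1, 1].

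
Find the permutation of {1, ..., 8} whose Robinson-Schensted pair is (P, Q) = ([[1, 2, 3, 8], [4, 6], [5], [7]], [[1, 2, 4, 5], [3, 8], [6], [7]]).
Reverse the RSK construction: for i from n down to 1, find the cell of Q containing i, remove the entry at that cell from P, and reverse-bump it up through P; the value ejected from row 1 is w(i).

Step i=8: Q has 8 at row 2, column 2; remove 6 from row 2 of P and reverse-bump: 6 enters row 1 and ejects 3. So w(8) = 3. P is now [[1, 2, 6, 8], [4], [5], [7]].
Step i=7: Q has 7 at row 4, column 1; remove 7 from row 4 of P and reverse-bump: 7 enters row 3 and ejects 5; 5 enters row 2 and ejects 4; 4 enters row 1 and ejects 2. So w(7) = 2. P is now [[1, 4, 6, 8], [5], [7]].
Step i=6: Q has 6 at row 3, column 1; remove 7 from row 3 of P and reverse-bump: 7 enters row 2 and ejects 5; 5 enters row 1 and ejects 4. So w(6) = 4. P is now [[1, 5, 6, 8], [7]].
Step i=5: Q has 5 at row 1, column 4; remove that cell from P, ejecting 8. So w(5) = 8. P is now [[1, 5, 6], [7]].
Step i=4: Q has 4 at row 1, column 3; remove that cell from P, ejecting 6. So w(4) = 6. P is now [[1, 5], [7]].
Step i=3: Q has 3 at row 2, column 1; remove 7 from row 2 of P and reverse-bump: 7 enters row 1 and ejects 5. So w(3) = 5. P is now [[1, 7]].
Step i=2: Q has 2 at row 1, column 2; remove that cell from P, ejecting 7. So w(2) = 7. P is now [[1]].
Step i=1: Q has 1 at row 1, column 1; remove that cell from P, ejecting 1. So w(1) = 1. P is now [].

So w = 1 7 5 6 8 4 2 3.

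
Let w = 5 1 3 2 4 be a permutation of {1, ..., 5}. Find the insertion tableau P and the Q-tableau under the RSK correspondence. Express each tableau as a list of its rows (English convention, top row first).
P = [[1, 2, 4], [3], [5]], Q = [[1, 3, 5], [2], [4]]

Insert each entry of the permutation into P by Schensted row insertion, recording in Q the position of each new cell.

Insert 5: appended to row 1. P = [[5]], Q = [[1]].
Insert 1: 1 bumps 5 from row 1; 5 starts row 2. P = [[1], [5]], Q = [[1], [2]].
Insert 3: appended to row 1. P = [[1, 3], [5]], Q = [[1, 3], [2]].
Insert 2: 2 bumps 3 from row 1; 3 bumps 5 from row 2; 5 starts row 3. P = [[1, 2], [3], [5]], Q = [[1, 3], [2], [4]].
Insert 4: appended to row 1. P = [[1, 2, 4], [3], [5]], Q = [[1, 3, 5], [2], [4]].

So P = [[1, 2, 4], [3], [5]], Q = [[1, 3, 5], [2], [4]].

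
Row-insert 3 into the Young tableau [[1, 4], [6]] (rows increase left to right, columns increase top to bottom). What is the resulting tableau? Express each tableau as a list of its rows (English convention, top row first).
In row 1, 3 replaces 4 (the leftmost entry greater than 3); 4 is bumped to row 2. In row 2, 4 replaces 6 (the leftmost entry greater than 4); 6 is bumped to row 3. 6 starts a new row 3. The new tableau is [[1, 3], [4], [6]].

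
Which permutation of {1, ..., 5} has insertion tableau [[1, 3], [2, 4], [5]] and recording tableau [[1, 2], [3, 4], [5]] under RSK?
Reverse the RSK construction: for i from n down to 1, find the cell of Q containing i, remove the entry at that cell from P, and reverse-bump it up through P; the value ejected from row 1 is w(i).

Step i=5: Q has 5 at row 3, column 1; remove 5 from row 3 of P and reverse-bump: 5 enters row 2 and ejects 4; 4 enters row 1 and ejects 3. So w(5) = 3. P is now [[1, 4], [2, 5]].
Step i=4: Q has 4 at row 2, column 2; remove 5 from row 2 of P and reverse-bump: 5 enters row 1 and ejects 4. So w(4) = 4. P is now [[1, 5], [2]].
Step i=3: Q has 3 at row 2, column 1; remove 2 from row 2 of P and reverse-bump: 2 enters row 1 and ejects 1. So w(3) = 1. P is now [[2, 5]].
Step i=2: Q has 2 at row 1, column 2; remove that cell from P, ejecting 5. So w(2) = 5. P is now [[2]].
Step i=1: Q has 1 at row 1, column 1; remove that cell from P, ejecting 2. So w(1) = 2. P is now [].

So w = 2 5 1 4 3.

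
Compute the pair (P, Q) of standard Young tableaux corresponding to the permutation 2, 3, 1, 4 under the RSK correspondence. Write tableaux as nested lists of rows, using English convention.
P = [[1, 3, 4], [2]], Q = [[1, 2, 4], [3]]

Insert each entry of the permutation into P by Schensted row insertion, recording in Q the position of each new cell.

Insert 2: appended to row 1. P = [[2]].
Insert 3: appended to row 1. P = [[2, 3]].
Insert 1: 1 bumps 2 from row 1; 2 starts row 2. P = [[1, 3], [2]].
Insert 4: appended to row 1. P = [[1, 3, 4], [2]].

So P = [[1, 3, 4], [2]], Q = [[1, 2, 4], [3]].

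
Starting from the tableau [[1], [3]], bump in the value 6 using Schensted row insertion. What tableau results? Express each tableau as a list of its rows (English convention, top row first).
6 is larger than every entry of row 1, so it is appended to row 1. The new tableau is [[1, 6], [3]].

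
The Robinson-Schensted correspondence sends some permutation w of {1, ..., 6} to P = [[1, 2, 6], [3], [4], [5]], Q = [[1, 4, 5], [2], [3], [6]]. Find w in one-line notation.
Reverse the RSK construction: for i from n down to 1, find the cell of Q containing i, remove the entry at that cell from P, and reverse-bump it up through P; the value ejected from row 1 is w(i).

Step i=6: Q has 6 at row 4, column 1; remove 5 from row 4 of P and reverse-bump: 5 enters row 3 and ejects 4; 4 enters row 2 and ejects 3; 3 enters row 1 and ejects 2. So w(6) = 2. P is now [[1, 3, 6], [4], [5]].
Step i=5: Q has 5 at row 1, column 3; remove that cell from P, ejecting 6. So w(5) = 6. P is now [[1, 3], [4], [5]].
Step i=4: Q has 4 at row 1, column 2; remove that cell from P, ejecting 3. So w(4) = 3. P is now [[1], [4], [5]].
Step i=3: Q has 3 at row 3, column 1; remove 5 from row 3 of P and reverse-bump: 5 enters row 2 and ejects 4; 4 enters row 1 and ejects 1. So w(3) = 1. P is now [[4], [5]].
Step i=2: Q has 2 at row 2, column 1; remove 5 from row 2 of P and reverse-bump: 5 enters row 1 and ejects 4. So w(2) = 4. P is now [[5]].
Step i=1: Q has 1 at row 1, column 1; remove that cell from P, ejecting 5. So w(1) = 5. P is now [].

So w = 5 4 1 3 6 2.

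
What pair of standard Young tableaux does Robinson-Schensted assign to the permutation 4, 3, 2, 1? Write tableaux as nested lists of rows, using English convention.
P = [[1], [2], [3], [4]], Q = [[1], [2], [3], [4]]

Insert each entry of the permutation into P by Schensted row insertion, recording in Q the position of each new cell.

Insert 4: appended to row 1. P = [[4]].
Insert 3: 3 bumps 4 from row 1; 4 starts row 2. P = [[3], [4]].
Insert 2: 2 bumps 3 from row 1; 3 bumps 4 from row 2; 4 starts row 3. P = [[2], [3], [4]].
Insert 1: 1 bumps 2 from row 1; 2 bumps 3 from row 2; 3 bumps 4 from row 3; 4 starts row 4. P = [[1], [2], [3], [4]].

So P = [[1], [2], [3], [4]], Q = [[1], [2], [3], [4]].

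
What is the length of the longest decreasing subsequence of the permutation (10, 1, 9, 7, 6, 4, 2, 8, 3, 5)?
6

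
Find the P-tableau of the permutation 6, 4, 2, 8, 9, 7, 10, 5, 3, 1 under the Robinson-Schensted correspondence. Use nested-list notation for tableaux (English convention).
P = [[1, 3, 9, 10], [2, 5], [4, 7], [6], [8]]

Insert 6: appended to row 1. P = [[6]].
Insert 4: 4 bumps 6 from row 1; 6 starts row 2. P = [[4], [6]].
Insert 2: 2 bumps 4 from row 1; 4 bumps 6 from row 2; 6 starts row 3. P = [[2], [4], [6]].
Insert 8: appended to row 1. P = [[2, 8], [4], [6]].
Insert 9: appended to row 1. P = [[2, 8, 9], [4], [6]].
Insert 7: 7 bumps 8 from row 1; 8 appends to row 2. P = [[2, 7, 9], [4, 8], [6]].
Insert 10: appended to row 1. P = [[2, 7, 9, 10], [4, 8], [6]].
Insert 5: 5 bumps 7 from row 1; 7 bumps 8 from row 2; 8 appends to row 3. P = [[2, 5, 9, 10], [4, 7], [6, 8]].
Insert 3: 3 bumps 5 from row 1; 5 bumps 7 from row 2; 7 bumps 8 from row 3; 8 starts row 4. P = [[2, 3, 9, 10], [4, 5], [6, 7], [8]].
Insert 1: 1 bumps 2 from row 1; 2 bumps 4 from row 2; 4 bumps 6 from row 3; 6 bumps 8 from row 4; 8 starts row 5. P = [[1, 3, 9, 10], [2, 5], [4, 7], [6], [8]].

So P = [[1, 3, 9, 10], [2, 5], [4, 7], [6], [8]].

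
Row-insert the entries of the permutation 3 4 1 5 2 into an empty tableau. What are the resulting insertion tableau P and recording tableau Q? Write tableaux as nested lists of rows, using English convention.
P = [[1, 2, 5], [3, 4]], Q = [[1, 2, 4], [3, 5]]

Insert each entry of the permutation into P by Schensted row insertion, recording in Q the position of each new cell.

After inserting 3: P = [[3]].
After inserting 4: P = [[3, 4]].
After inserting 1: P = [[1, 4], [3]].
After inserting 5: P = [[1, 4, 5], [3]].
After inserting 2: P = [[1, 2, 5], [3, 4]].

So P = [[1, 2, 5], [3, 4]], Q = [[1, 2, 4], [3, 5]].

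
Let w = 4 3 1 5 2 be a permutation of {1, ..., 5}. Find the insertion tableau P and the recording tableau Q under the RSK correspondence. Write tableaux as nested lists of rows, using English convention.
Insert each entry of the permutation into P by Schensted row insertion, recording in Q the position of each new cell.

Insert 4: appended to row 1. P = [[4]].
Insert 3: 3 bumps 4 from row 1; 4 starts row 2. P = [[3], [4]].
Insert 1: 1 bumps 3 from row 1; 3 bumps 4 from row 2; 4 starts row 3. P = [[1], [3], [4]].
Insert 5: appended to row 1. P = [[1, 5], [3], [4]].
Insert 2: 2 bumps 5 from row 1; 5 appends to row 2. P = [[1, 2], [3, 5], [4]].

So P = [[1, 2], [3, 5], [4]], Q = [[1, 4], [2, 5], [3]].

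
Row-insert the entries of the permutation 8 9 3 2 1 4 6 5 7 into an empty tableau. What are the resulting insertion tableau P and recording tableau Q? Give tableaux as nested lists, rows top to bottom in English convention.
Insert each entry of the permutation into P by Schensted row insertion, recording in Q the position of each new cell.

After inserting 8: P = [[8]].
After inserting 9: P = [[8, 9]].
After inserting 3: P = [[3, 9], [8]].
After inserting 2: P = [[2, 9], [3], [8]].
After inserting 1: P = [[1, 9], [2], [3], [8]].
After inserting 4: P = [[1, 4], [2, 9], [3], [8]].
After inserting 6: P = [[1, 4, 6], [2, 9], [3], [8]].
After inserting 5: P = [[1, 4, 5], [2, 6], [3, 9], [8]].
After inserting 7: P = [[1, 4, 5, 7], [2, 6], [3, 9], [8]].

So P = [[1, 4, 5, 7], [2, 6], [3, 9], [8]], Q = [[1, 2, 7, 9], [3, 6], [4, 8], [5]].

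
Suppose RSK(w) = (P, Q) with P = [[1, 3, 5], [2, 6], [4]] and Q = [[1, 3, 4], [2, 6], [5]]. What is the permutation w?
4 2 3 6 1 5

Reverse the RSK construction: for i from n down to 1, find the cell of Q containing i, remove the entry at that cell from P, and reverse-bump it up through P; the value ejected from row 1 is w(i).

Step i=6: Q has 6 at row 2, column 2; remove 6 from row 2 of P and reverse-bump: 6 enters row 1 and ejects 5. So w(6) = 5. P is now [[1, 3, 6], [2], [4]].
Step i=5: Q has 5 at row 3, column 1; remove 4 from row 3 of P and reverse-bump: 4 enters row 2 and ejects 2; 2 enters row 1 and ejects 1. So w(5) = 1. P is now [[2, 3, 6], [4]].
Step i=4: Q has 4 at row 1, column 3; remove that cell from P, ejecting 6. So w(4) = 6. P is now [[2, 3], [4]].
Step i=3: Q has 3 at row 1, column 2; remove that cell from P, ejecting 3. So w(3) = 3. P is now [[2], [4]].
Step i=2: Q has 2 at row 2, column 1; remove 4 from row 2 of P and reverse-bump: 4 enters row 1 and ejects 2. So w(2) = 2. P is now [[4]].
Step i=1: Q has 1 at row 1, column 1; remove that cell from P, ejecting 4. So w(1) = 4. P is now [].

So w = 4 2 3 6 1 5.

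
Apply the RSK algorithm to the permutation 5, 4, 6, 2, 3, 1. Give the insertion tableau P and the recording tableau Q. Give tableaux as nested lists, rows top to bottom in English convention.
P = [[1, 3], [2, 6], [4], [5]], Q = [[1, 3], [2, 5], [4], [6]]

Insert each entry of the permutation into P by Schensted row insertion, recording in Q the position of each new cell.

Insert 5: appended to row 1. P = [[5]].
Insert 4: 4 bumps 5 from row 1; 5 starts row 2. P = [[4], [5]].
Insert 6: appended to row 1. P = [[4, 6], [5]].
Insert 2: 2 bumps 4 from row 1; 4 bumps 5 from row 2; 5 starts row 3. P = [[2, 6], [4], [5]].
Insert 3: 3 bumps 6 from row 1; 6 appends to row 2. P = [[2, 3], [4, 6], [5]].
Insert 1: 1 bumps 2 from row 1; 2 bumps 4 from row 2; 4 bumps 5 from row 3; 5 starts row 4. P = [[1, 3], [2, 6], [4], [5]].

So P = [[1, 3], [2, 6], [4], [5]], Q = [[1, 3], [2, 5], [4], [6]].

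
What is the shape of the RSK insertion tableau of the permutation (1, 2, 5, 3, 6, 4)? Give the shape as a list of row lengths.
RSK row insertion gives P = [[1, 2, 3, 4], [5, 6]], which has shape [4, 2].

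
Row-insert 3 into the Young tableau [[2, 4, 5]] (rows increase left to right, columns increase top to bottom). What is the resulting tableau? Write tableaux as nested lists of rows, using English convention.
In row 1, 3 replaces 4 (the leftmost entry greater than 3); 4 is bumped to row 2. 4 starts a new row 2. The new tableau is [[2, 3, 5], [4]].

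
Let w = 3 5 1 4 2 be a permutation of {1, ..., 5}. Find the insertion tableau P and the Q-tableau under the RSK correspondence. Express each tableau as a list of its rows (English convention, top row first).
P = [[1, 2], [3, 4], [5]], Q = [[1, 2], [3, 4], [5]]

Insert each entry of the permutation into P by Schensted row insertion, recording in Q the position of each new cell.

Insert 3: appended to row 1. P = [[3]].
Insert 5: appended to row 1. P = [[3, 5]].
Insert 1: 1 bumps 3 from row 1; 3 starts row 2. P = [[1, 5], [3]].
Insert 4: 4 bumps 5 from row 1; 5 appends to row 2. P = [[1, 4], [3, 5]].
Insert 2: 2 bumps 4 from row 1; 4 bumps 5 from row 2; 5 starts row 3. P = [[1, 2], [3, 4], [5]].

So P = [[1, 2], [3, 4], [5]], Q = [[1, 2], [3, 4], [5]].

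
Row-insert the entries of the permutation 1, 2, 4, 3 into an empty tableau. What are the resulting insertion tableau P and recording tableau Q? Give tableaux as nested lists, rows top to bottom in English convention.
P = [[1, 2, 3], [4]], Q = [[1, 2, 3], [4]]

Insert each entry of the permutation into P by Schensted row insertion, recording in Q the position of each new cell.

Insert 1: appended to row 1. P = [[1]], Q = [[1]].
Insert 2: appended to row 1. P = [[1, 2]], Q = [[1, 2]].
Insert 4: appended to row 1. P = [[1, 2, 4]], Q = [[1, 2, 3]].
Insert 3: 3 bumps 4 from row 1; 4 starts row 2. P = [[1, 2, 3], [4]], Q = [[1, 2, 3], [4]].

So P = [[1, 2, 3], [4]], Q = [[1, 2, 3], [4]].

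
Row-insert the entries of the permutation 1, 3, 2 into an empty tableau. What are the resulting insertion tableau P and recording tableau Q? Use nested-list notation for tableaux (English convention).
Insert each entry of the permutation into P by Schensted row insertion, recording in Q the position of each new cell.

Insert 1: appended to row 1. P = [[1]].
Insert 3: appended to row 1. P = [[1, 3]].
Insert 2: 2 bumps 3 from row 1; 3 starts row 2. P = [[1, 2], [3]].

So P = [[1, 2], [3]], Q = [[1, 2], [3]].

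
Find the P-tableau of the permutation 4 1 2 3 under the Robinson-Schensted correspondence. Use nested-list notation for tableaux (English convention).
Insert 4: appended to row 1. P = [[4]].
Insert 1: 1 bumps 4 from row 1; 4 starts row 2. P = [[1], [4]].
Insert 2: appended to row 1. P = [[1, 2], [4]].
Insert 3: appended to row 1. P = [[1, 2, 3], [4]].

So P = [[1, 2, 3], [4]].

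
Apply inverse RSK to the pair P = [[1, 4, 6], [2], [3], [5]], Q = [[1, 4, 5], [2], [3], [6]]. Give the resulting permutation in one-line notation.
Reverse RSK: for i = n, n-1, ..., 1, locate i in Q, remove the corresponding corner cell from P, and reverse-bump its entry up through P; the value ejected from row 1 is w(i).

So w = 5 3 2 4 6 1.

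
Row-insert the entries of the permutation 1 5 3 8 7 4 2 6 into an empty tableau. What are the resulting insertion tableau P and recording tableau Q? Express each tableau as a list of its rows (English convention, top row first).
P = [[1, 2, 4, 6], [3, 7], [5], [8]], Q = [[1, 2, 4, 8], [3, 5], [6], [7]]

Insert each entry of the permutation into P by Schensted row insertion, recording in Q the position of each new cell.

Insert 1: appended to row 1. P = [[1]], Q = [[1]].
Insert 5: appended to row 1. P = [[1, 5]], Q = [[1, 2]].
Insert 3: 3 bumps 5 from row 1; 5 starts row 2. P = [[1, 3], [5]], Q = [[1, 2], [3]].
Insert 8: appended to row 1. P = [[1, 3, 8], [5]], Q = [[1, 2, 4], [3]].
Insert 7: 7 bumps 8 from row 1; 8 appends to row 2. P = [[1, 3, 7], [5, 8]], Q = [[1, 2, 4], [3, 5]].
Insert 4: 4 bumps 7 from row 1; 7 bumps 8 from row 2; 8 starts row 3. P = [[1, 3, 4], [5, 7], [8]], Q = [[1, 2, 4], [3, 5], [6]].
Insert 2: 2 bumps 3 from row 1; 3 bumps 5 from row 2; 5 bumps 8 from row 3; 8 starts row 4. P = [[1, 2, 4], [3, 7], [5], [8]], Q = [[1, 2, 4], [3, 5], [6], [7]].
Insert 6: appended to row 1. P = [[1, 2, 4, 6], [3, 7], [5], [8]], Q = [[1, 2, 4, 8], [3, 5], [6], [7]].

So P = [[1, 2, 4, 6], [3, 7], [5], [8]], Q = [[1, 2, 4, 8], [3, 5], [6], [7]].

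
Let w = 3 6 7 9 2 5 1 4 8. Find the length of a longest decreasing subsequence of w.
3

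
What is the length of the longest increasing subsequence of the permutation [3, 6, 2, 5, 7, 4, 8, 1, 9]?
5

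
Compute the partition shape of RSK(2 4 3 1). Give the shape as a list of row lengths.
Row-insert each entry into an empty tableau.

After inserting 2: P = [[2]].
After inserting 4: P = [[2, 4]].
After inserting 3: P = [[2, 3], [4]].
After inserting 1: P = [[1, 3], [2], [4]].

The final insertion tableau P = [[1, 3], [2], [4]] has shape [2, 1, 1].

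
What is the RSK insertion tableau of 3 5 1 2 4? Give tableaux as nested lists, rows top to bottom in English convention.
Insert 3: appended to row 1. P = [[3]].
Insert 5: appended to row 1. P = [[3, 5]].
Insert 1: 1 bumps 3 from row 1; 3 starts row 2. P = [[1, 5], [3]].
Insert 2: 2 bumps 5 from row 1; 5 appends to row 2. P = [[1, 2], [3, 5]].
Insert 4: appended to row 1. P = [[1, 2, 4], [3, 5]].

So P = [[1, 2, 4], [3, 5]].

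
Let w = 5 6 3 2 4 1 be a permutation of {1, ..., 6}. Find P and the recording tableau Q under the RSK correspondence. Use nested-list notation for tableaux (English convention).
Insert each entry of the permutation into P by Schensted row insertion, recording in Q the position of each new cell.

Insert 5: appended to row 1. P = [[5]], Q = [[1]].
Insert 6: appended to row 1. P = [[5, 6]], Q = [[1, 2]].
Insert 3: 3 bumps 5 from row 1; 5 starts row 2. P = [[3, 6], [5]], Q = [[1, 2], [3]].
Insert 2: 2 bumps 3 from row 1; 3 bumps 5 from row 2; 5 starts row 3. P = [[2, 6], [3], [5]], Q = [[1, 2], [3], [4]].
Insert 4: 4 bumps 6 from row 1; 6 appends to row 2. P = [[2, 4], [3, 6], [5]], Q = [[1, 2], [3, 5], [4]].
Insert 1: 1 bumps 2 from row 1; 2 bumps 3 from row 2; 3 bumps 5 from row 3; 5 starts row 4. P = [[1, 4], [2, 6], [3], [5]], Q = [[1, 2], [3, 5], [4], [6]].

So P = [[1, 4], [2, 6], [3], [5]], Q = [[1, 2], [3, 5], [4], [6]].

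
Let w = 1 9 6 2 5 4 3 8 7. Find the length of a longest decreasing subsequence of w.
5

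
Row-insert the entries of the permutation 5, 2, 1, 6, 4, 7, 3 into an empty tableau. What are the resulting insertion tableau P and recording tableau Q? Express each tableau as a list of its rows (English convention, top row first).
Insert each entry of the permutation into P by Schensted row insertion, recording in Q the position of each new cell.

Insert 5: appended to row 1. P = [[5]], Q = [[1]].
Insert 2: 2 bumps 5 from row 1; 5 starts row 2. P = [[2], [5]], Q = [[1], [2]].
Insert 1: 1 bumps 2 from row 1; 2 bumps 5 from row 2; 5 starts row 3. P = [[1], [2], [5]], Q = [[1], [2], [3]].
Insert 6: appended to row 1. P = [[1, 6], [2], [5]], Q = [[1, 4], [2], [3]].
Insert 4: 4 bumps 6 from row 1; 6 appends to row 2. P = [[1, 4], [2, 6], [5]], Q = [[1, 4], [2, 5], [3]].
Insert 7: appended to row 1. P = [[1, 4, 7], [2, 6], [5]], Q = [[1, 4, 6], [2, 5], [3]].
Insert 3: 3 bumps 4 from row 1; 4 bumps 6 from row 2; 6 appends to row 3. P = [[1, 3, 7], [2, 4], [5, 6]], Q = [[1, 4, 6], [2, 5], [3, 7]].

So P = [[1, 3, 7], [2, 4], [5, 6]], Q = [[1, 4, 6], [2, 5], [3, 7]].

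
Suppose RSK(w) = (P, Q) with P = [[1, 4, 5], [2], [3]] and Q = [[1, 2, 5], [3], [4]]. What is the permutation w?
3 4 2 1 5

Reverse RSK: for i = n, n-1, ..., 1, locate i in Q, remove the corresponding corner cell from P, and reverse-bump its entry up through P; the value ejected from row 1 is w(i).

So w = 3 4 2 1 5.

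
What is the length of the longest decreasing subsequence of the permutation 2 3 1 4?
2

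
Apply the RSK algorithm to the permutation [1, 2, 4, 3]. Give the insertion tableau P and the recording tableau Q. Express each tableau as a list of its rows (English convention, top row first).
P = [[1, 2, 3], [4]], Q = [[1, 2, 3], [4]]

Insert each entry of the permutation into P by Schensted row insertion, recording in Q the position of each new cell.

Insert 1: appended to row 1. P = [[1]], Q = [[1]].
Insert 2: appended to row 1. P = [[1, 2]], Q = [[1, 2]].
Insert 4: appended to row 1. P = [[1, 2, 4]], Q = [[1, 2, 3]].
Insert 3: 3 bumps 4 from row 1; 4 starts row 2. P = [[1, 2, 3], [4]], Q = [[1, 2, 3], [4]].

So P = [[1, 2, 3], [4]], Q = [[1, 2, 3], [4]].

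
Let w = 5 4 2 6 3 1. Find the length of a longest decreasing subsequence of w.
4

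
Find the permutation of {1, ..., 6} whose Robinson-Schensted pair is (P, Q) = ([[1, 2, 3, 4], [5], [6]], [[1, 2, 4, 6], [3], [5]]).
1 6 2 5 3 4

Reverse the RSK construction: for i from n down to 1, find the cell of Q containing i, remove the entry at that cell from P, and reverse-bump it up through P; the value ejected from row 1 is w(i).

Step i=6: Q has 6 at row 1, column 4; remove that cell from P, ejecting 4. So w(6) = 4. P is now [[1, 2, 3], [5], [6]].
Step i=5: Q has 5 at row 3, column 1; remove 6 from row 3 of P and reverse-bump: 6 enters row 2 and ejects 5; 5 enters row 1 and ejects 3. So w(5) = 3. P is now [[1, 2, 5], [6]].
Step i=4: Q has 4 at row 1, column 3; remove that cell from P, ejecting 5. So w(4) = 5. P is now [[1, 2], [6]].
Step i=3: Q has 3 at row 2, column 1; remove 6 from row 2 of P and reverse-bump: 6 enters row 1 and ejects 2. So w(3) = 2. P is now [[1, 6]].
Step i=2: Q has 2 at row 1, column 2; remove that cell from P, ejecting 6. So w(2) = 6. P is now [[1]].
Step i=1: Q has 1 at row 1, column 1; remove that cell from P, ejecting 1. So w(1) = 1. P is now [].

So w = 1 6 2 5 3 4.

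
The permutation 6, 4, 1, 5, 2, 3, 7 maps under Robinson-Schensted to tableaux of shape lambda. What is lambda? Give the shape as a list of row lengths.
Row-insert each entry into an empty tableau.

After inserting 6: P = [[6]].
After inserting 4: P = [[4], [6]].
After inserting 1: P = [[1], [4], [6]].
After inserting 5: P = [[1, 5], [4], [6]].
After inserting 2: P = [[1, 2], [4, 5], [6]].
After inserting 3: P = [[1, 2, 3], [4, 5], [6]].
After inserting 7: P = [[1, 2, 3, 7], [4, 5], [6]].

The final insertion tableau P = [[1, 2, 3, 7], [4, 5], [6]] has shape [4, 2, 1].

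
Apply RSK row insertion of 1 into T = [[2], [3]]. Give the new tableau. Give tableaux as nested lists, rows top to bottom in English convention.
In row 1, 1 replaces 2 (the leftmost entry greater than 1); 2 is bumped to row 2. In row 2, 2 replaces 3 (the leftmost entry greater than 2); 3 is bumped to row 3. 3 starts a new row 3. The new tableau is [[1], [2], [3]].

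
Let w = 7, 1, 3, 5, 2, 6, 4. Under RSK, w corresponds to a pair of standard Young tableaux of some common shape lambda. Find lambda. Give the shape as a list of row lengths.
Row-insert each entry into an empty tableau.

After inserting 7: P = [[7]].
After inserting 1: P = [[1], [7]].
After inserting 3: P = [[1, 3], [7]].
After inserting 5: P = [[1, 3, 5], [7]].
After inserting 2: P = [[1, 2, 5], [3], [7]].
After inserting 6: P = [[1, 2, 5, 6], [3], [7]].
After inserting 4: P = [[1, 2, 4, 6], [3, 5], [7]].

The final insertion tableau P = [[1, 2, 4, 6], [3, 5], [7]] has shape [4, 2, 1].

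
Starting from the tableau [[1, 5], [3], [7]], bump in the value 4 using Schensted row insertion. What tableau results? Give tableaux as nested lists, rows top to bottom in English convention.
[[1, 4], [3, 5], [7]]

In row 1, 4 replaces 5 (the leftmost entry greater than 4); 5 is bumped to row 2. 5 is appended to row 2. The new tableau is [[1, 4], [3, 5], [7]].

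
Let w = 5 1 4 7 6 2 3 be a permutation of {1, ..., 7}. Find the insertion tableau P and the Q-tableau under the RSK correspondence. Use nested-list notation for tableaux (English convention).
Insert each entry of the permutation into P by Schensted row insertion, recording in Q the position of each new cell.

Insert 5: appended to row 1. P = [[5]].
Insert 1: 1 bumps 5 from row 1; 5 starts row 2. P = [[1], [5]].
Insert 4: appended to row 1. P = [[1, 4], [5]].
Insert 7: appended to row 1. P = [[1, 4, 7], [5]].
Insert 6: 6 bumps 7 from row 1; 7 appends to row 2. P = [[1, 4, 6], [5, 7]].
Insert 2: 2 bumps 4 from row 1; 4 bumps 5 from row 2; 5 starts row 3. P = [[1, 2, 6], [4, 7], [5]].
Insert 3: 3 bumps 6 from row 1; 6 bumps 7 from row 2; 7 appends to row 3. P = [[1, 2, 3], [4, 6], [5, 7]].

So P = [[1, 2, 3], [4, 6], [5, 7]], Q = [[1, 3, 4], [2, 5], [6, 7]].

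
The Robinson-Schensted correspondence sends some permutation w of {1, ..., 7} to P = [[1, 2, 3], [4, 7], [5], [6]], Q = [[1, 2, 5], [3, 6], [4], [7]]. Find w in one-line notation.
Reverse the RSK construction: for i from n down to 1, find the cell of Q containing i, remove the entry at that cell from P, and reverse-bump it up through P; the value ejected from row 1 is w(i).

Step i=7: Q has 7 at row 4, column 1; remove 6 from row 4 of P and reverse-bump: 6 enters row 3 and ejects 5; 5 enters row 2 and ejects 4; 4 enters row 1 and ejects 3. So w(7) = 3. P is now [[1, 2, 4], [5, 7], [6]].
Step i=6: Q has 6 at row 2, column 2; remove 7 from row 2 of P and reverse-bump: 7 enters row 1 and ejects 4. So w(6) = 4. P is now [[1, 2, 7], [5], [6]].
Step i=5: Q has 5 at row 1, column 3; remove that cell from P, ejecting 7. So w(5) = 7. P is now [[1, 2], [5], [6]].
Step i=4: Q has 4 at row 3, column 1; remove 6 from row 3 of P and reverse-bump: 6 enters row 2 and ejects 5; 5 enters row 1 and ejects 2. So w(4) = 2. P is now [[1, 5], [6]].
Step i=3: Q has 3 at row 2, column 1; remove 6 from row 2 of P and reverse-bump: 6 enters row 1 and ejects 5. So w(3) = 5. P is now [[1, 6]].
Step i=2: Q has 2 at row 1, column 2; remove that cell from P, ejecting 6. So w(2) = 6. P is now [[1]].
Step i=1: Q has 1 at row 1, column 1; remove that cell from P, ejecting 1. So w(1) = 1. P is now [].

So w = 1 6 5 2 7 4 3.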